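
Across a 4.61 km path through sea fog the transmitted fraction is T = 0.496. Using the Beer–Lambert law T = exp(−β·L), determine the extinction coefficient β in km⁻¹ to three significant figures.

Beer–Lambert: T = exp(−βL) ⇒ β = −ln(T)/L = −ln(0.496)/4.61 = 0.7012/4.61 = 0.1521 km⁻¹.

0.152 km⁻¹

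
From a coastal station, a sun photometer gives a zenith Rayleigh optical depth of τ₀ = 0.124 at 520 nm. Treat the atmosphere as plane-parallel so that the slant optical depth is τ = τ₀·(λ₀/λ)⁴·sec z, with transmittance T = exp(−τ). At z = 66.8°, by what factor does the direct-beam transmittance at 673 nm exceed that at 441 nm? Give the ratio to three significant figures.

Airmass: sec 66.8° = 2.5384.
τ(673 nm) = 0.124 × (520/673)⁴ × 2.5384 = 0.124 × 0.3564 × 2.5384 = 0.1122.
τ(441 nm) = 0.124 × (520/441)⁴ × 2.5384 = 0.124 × 1.9331 × 2.5384 = 0.6085.
T(673)/T(441) = exp(τ_B − τ_A) = exp(0.4963) = 1.6426.

1.64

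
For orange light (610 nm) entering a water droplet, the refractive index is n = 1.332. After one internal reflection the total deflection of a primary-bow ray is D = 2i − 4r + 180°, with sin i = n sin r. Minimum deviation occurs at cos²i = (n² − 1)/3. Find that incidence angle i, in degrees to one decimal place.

cos²i = (1.332² − 1)/3 = (1.77422 − 1)/3 = 0.25807.
cos i = 0.50801, so i = 59.469°.

59.5°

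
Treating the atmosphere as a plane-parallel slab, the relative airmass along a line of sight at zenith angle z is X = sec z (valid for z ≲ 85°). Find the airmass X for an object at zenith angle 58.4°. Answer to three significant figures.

X = sec z = 1/cos 58.4° = 1/0.5240 = 1.9084.

1.91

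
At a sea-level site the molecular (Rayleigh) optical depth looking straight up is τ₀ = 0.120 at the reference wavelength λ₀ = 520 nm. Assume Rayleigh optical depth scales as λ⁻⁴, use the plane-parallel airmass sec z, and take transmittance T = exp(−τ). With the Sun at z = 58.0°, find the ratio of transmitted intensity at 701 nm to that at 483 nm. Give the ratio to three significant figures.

Airmass: sec 58.0° = 1.8871.
τ(701 nm) = 0.120 × (520/701)⁴ × 1.8871 = 0.120 × 0.3028 × 1.8871 = 0.0686.
τ(483 nm) = 0.120 × (520/483)⁴ × 1.8871 = 0.120 × 1.3435 × 1.8871 = 0.3042.
T(701)/T(483) = exp(τ_B − τ_A) = exp(0.2357) = 1.2657.

1.27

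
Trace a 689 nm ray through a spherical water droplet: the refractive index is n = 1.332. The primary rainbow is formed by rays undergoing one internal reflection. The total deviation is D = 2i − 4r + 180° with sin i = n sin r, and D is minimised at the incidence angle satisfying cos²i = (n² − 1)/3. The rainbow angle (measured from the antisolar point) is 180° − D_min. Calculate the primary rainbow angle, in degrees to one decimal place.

cos²i = (1.77422 − 1)/3 = 0.25807; i = arccos(0.50801) = 59.469°.
sin r = sin 59.469°/1.332 = 0.64666; r = 40.290°.
D_min = 2·59.469° − 4·40.290° + 180° = 137.776°.
Rainbow angle = 180° − D_min = 42.224°.

42.2°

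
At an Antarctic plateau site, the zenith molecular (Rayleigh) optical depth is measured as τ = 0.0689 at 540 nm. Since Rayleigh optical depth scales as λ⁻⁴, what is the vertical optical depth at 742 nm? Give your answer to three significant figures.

0.0193

τ(742 nm) = τ(540 nm) × (540/742)⁴ = 0.0689 × (0.7278)⁴ = 0.0689 × 0.2805 = 0.0193.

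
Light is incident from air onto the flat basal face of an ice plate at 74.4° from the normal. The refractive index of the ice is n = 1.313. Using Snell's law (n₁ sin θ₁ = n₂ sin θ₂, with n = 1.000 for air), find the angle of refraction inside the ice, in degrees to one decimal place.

47.2°

Snell: sin θ_r = sin θ_i / n = sin 74.4° / 1.313 = 0.9632 / 1.313 = 0.7336.
θ_r = arcsin(0.7336) = 47.19°.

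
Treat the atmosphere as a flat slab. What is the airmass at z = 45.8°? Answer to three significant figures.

1.43

X = sec z = 1/cos 45.8° = 1/0.6972 = 1.4344.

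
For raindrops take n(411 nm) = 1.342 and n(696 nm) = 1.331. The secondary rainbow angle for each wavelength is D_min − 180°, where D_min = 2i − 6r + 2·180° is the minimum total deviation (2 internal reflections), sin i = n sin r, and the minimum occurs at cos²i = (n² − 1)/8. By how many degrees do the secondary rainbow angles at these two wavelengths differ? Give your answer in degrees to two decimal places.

At 411 nm (n = 1.342): cos²i = 0.10012 → i = 71.554°, r = 44.981°, D_min = 233.222°, rainbow angle = 53.222°.
At 696 nm (n = 1.331): cos²i = 0.09645 → i = 71.907°, r = 45.575°, D_min = 230.365°, rainbow angle = 50.365°.
Angular width = |53.222° − 50.365°| = 2.857°.

2.86°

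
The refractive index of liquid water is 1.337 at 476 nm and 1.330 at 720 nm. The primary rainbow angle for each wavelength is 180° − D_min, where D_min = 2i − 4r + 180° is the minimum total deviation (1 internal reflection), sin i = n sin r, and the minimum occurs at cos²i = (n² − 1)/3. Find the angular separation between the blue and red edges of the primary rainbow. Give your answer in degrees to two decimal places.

At 476 nm (n = 1.337): cos²i = 0.26252 → i = 59.178°, r = 39.964°, D_min = 138.500°, rainbow angle = 41.500°.
At 720 nm (n = 1.330): cos²i = 0.25630 → i = 59.585°, r = 40.422°, D_min = 137.484°, rainbow angle = 42.516°.
Angular width = |41.500° − 42.516°| = 1.016°.

1.02°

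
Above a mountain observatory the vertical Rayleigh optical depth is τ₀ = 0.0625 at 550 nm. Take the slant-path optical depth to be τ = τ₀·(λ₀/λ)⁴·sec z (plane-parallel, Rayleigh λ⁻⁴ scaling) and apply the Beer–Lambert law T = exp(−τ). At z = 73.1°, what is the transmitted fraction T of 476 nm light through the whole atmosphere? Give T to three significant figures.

sec 73.1° = 3.4399.
τ = 0.0625 × (550/476)⁴ × 3.4399 = 0.0625 × 1.7825 × 3.4399 = 0.3832.
T = exp(−0.3832) = 0.6817.

0.682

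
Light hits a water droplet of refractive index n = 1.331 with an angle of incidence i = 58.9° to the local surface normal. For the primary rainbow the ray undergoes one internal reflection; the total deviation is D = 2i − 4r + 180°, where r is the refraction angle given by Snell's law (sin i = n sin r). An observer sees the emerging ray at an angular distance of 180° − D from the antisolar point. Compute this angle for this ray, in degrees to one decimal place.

42.4°

sin r = sin 58.9° / 1.331 = 0.8563/1.331 = 0.6433; r = 40.04°.
D = 2·58.9° − 4·40.04° + 180° = 117.80° − 160.16° + 180° = 137.64°.
Angle from antisolar point = 180° − D = 42.36°.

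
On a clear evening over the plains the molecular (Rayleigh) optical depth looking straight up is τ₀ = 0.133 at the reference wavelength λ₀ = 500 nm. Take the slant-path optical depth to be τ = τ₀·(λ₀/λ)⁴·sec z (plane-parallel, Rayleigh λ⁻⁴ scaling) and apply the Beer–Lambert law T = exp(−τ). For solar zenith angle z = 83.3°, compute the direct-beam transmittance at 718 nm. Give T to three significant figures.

0.765

sec 83.3° = 8.5711.
τ = 0.133 × (500/718)⁴ × 8.5711 = 0.133 × 0.2352 × 8.5711 = 0.2681.
T = exp(−0.2681) = 0.7648.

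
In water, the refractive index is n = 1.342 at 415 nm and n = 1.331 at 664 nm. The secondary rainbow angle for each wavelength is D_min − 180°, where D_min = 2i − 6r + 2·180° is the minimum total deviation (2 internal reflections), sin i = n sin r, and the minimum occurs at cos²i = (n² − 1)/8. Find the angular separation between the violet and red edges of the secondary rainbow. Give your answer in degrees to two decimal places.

At 415 nm (n = 1.342): cos²i = 0.10012 → i = 71.554°, r = 44.981°, D_min = 233.222°, rainbow angle = 53.222°.
At 664 nm (n = 1.331): cos²i = 0.09645 → i = 71.907°, r = 45.575°, D_min = 230.365°, rainbow angle = 50.365°.
Angular width = |53.222° − 50.365°| = 2.857°.

2.86°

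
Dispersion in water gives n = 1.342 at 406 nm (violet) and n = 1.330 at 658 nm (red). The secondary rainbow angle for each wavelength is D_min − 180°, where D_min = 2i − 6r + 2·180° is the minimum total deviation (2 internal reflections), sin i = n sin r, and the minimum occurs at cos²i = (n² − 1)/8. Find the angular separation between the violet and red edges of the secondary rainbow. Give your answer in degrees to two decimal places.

3.12°

At 406 nm (n = 1.342): cos²i = 0.10012 → i = 71.554°, r = 44.981°, D_min = 233.222°, rainbow angle = 53.222°.
At 658 nm (n = 1.330): cos²i = 0.09611 → i = 71.940°, r = 45.630°, D_min = 230.101°, rainbow angle = 50.101°.
Angular width = |53.222° − 50.101°| = 3.121°.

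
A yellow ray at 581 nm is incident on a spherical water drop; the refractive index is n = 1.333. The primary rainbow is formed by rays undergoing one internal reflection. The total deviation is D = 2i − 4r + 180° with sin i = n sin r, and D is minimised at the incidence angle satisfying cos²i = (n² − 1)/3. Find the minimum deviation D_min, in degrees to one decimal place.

137.9°

cos²i = (1.77689 − 1)/3 = 0.25896; i = arccos(0.50888) = 59.410°.
sin r = sin 59.410°/1.333 = 0.64579; r = 40.225°.
D_min = 2·59.410° − 4·40.225° + 180° = 137.922°.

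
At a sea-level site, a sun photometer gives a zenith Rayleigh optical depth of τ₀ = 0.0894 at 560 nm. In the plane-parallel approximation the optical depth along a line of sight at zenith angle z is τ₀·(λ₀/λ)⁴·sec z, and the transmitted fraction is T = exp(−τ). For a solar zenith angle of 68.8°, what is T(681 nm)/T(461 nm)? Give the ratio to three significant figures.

1.53

Airmass: sec 68.8° = 2.7653.
τ(681 nm) = 0.0894 × (560/681)⁴ × 2.7653 = 0.0894 × 0.4573 × 2.7653 = 0.1130.
τ(461 nm) = 0.0894 × (560/461)⁴ × 2.7653 = 0.0894 × 2.1775 × 2.7653 = 0.5383.
T(681)/T(461) = exp(τ_B − τ_A) = exp(0.4253) = 1.5300.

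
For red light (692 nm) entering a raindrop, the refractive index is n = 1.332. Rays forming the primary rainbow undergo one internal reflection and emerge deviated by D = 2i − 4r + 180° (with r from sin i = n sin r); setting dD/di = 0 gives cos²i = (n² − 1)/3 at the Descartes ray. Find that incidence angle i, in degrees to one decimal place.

cos²i = (1.332² − 1)/3 = (1.77422 − 1)/3 = 0.25807.
cos i = 0.50801, so i = 59.469°.

59.5°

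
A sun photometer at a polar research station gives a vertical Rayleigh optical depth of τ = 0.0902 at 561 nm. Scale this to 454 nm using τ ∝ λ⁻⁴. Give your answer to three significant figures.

0.210

τ(454 nm) = τ(561 nm) × (561/454)⁴ = 0.0902 × (1.2357)⁴ = 0.0902 × 2.3315 = 0.2103.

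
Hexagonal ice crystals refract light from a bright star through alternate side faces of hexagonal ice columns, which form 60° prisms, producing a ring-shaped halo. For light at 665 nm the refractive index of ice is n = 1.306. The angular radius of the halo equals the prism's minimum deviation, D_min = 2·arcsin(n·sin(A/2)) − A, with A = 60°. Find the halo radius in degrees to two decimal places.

n·sin(A/2) = 1.306 × sin 30° = 1.306 × 0.5000 = 0.6530.
D_min = 2·arcsin(0.6530) − 60° = 2 × 40.768° − 60° = 21.536°.

21.54°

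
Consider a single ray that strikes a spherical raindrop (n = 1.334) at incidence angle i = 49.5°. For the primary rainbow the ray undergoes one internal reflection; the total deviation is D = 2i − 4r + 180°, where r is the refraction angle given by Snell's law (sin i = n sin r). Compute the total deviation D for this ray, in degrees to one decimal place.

140.0°

sin r = sin 49.5° / 1.334 = 0.7604/1.334 = 0.5700; r = 34.75°.
D = 2·49.5° − 4·34.75° + 180° = 99.00° − 139.01° + 180° = 139.99°.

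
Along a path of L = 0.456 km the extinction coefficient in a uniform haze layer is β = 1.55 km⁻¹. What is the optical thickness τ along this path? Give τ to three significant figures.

τ = β·L = 1.55 × 0.456 = 0.7068.

0.707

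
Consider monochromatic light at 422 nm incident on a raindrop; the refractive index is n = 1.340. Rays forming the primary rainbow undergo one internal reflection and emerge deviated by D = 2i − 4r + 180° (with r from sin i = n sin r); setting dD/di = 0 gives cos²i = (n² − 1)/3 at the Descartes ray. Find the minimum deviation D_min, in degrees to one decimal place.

cos²i = (1.79560 − 1)/3 = 0.26520; i = arccos(0.51498) = 59.004°.
sin r = sin 59.004°/1.340 = 0.63971; r = 39.770°.
D_min = 2·59.004° − 4·39.770° + 180° = 138.929°.

138.9°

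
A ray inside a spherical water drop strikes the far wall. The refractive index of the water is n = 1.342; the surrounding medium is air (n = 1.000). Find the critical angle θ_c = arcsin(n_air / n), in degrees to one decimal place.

48.2°

sin θ_c = n_air / n = 1.000 / 1.342 = 0.7452.
θ_c = arcsin(0.7452) = 48.17°.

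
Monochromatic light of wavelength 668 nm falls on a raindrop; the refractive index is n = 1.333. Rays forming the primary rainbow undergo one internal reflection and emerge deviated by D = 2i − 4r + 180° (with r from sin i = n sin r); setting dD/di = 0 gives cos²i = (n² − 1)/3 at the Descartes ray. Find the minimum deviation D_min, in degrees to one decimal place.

137.9°

cos²i = (1.77689 − 1)/3 = 0.25896; i = arccos(0.50888) = 59.410°.
sin r = sin 59.410°/1.333 = 0.64579; r = 40.225°.
D_min = 2·59.410° − 4·40.225° + 180° = 137.922°.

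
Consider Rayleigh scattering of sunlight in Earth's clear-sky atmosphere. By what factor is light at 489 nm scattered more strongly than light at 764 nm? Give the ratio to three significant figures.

Rayleigh scattering ∝ λ⁻⁴, so the ratio of coefficients is the inverse fourth power of the wavelength ratio.
σ(489)/σ(764) = (764/489)⁴ = (1.5624)⁴ = 5.959.

5.96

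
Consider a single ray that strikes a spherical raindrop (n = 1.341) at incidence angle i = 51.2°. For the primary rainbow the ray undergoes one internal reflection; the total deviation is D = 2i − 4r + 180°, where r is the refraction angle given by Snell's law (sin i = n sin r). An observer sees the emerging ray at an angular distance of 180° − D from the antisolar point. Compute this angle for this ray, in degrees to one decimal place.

sin r = sin 51.2° / 1.341 = 0.7793/1.341 = 0.5812; r = 35.53°.
D = 2·51.2° − 4·35.53° + 180° = 102.40° − 142.13° + 180° = 140.27°.
Angle from antisolar point = 180° − D = 39.73°.

39.7°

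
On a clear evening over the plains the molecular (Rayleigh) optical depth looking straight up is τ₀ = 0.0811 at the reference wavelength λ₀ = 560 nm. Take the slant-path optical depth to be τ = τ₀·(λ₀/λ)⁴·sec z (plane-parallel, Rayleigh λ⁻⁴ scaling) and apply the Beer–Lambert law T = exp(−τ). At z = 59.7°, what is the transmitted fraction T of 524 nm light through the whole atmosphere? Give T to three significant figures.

0.811

sec 59.7° = 1.9821.
τ = 0.0811 × (560/524)⁴ × 1.9821 = 0.0811 × 1.3044 × 1.9821 = 0.2097.
T = exp(−0.2097) = 0.8108.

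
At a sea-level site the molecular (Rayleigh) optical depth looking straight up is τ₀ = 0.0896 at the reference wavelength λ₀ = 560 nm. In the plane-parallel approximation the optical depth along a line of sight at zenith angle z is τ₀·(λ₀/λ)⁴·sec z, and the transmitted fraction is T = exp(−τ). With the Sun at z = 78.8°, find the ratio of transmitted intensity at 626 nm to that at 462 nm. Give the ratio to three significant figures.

Airmass: sec 78.8° = 5.1484.
τ(626 nm) = 0.0896 × (560/626)⁴ × 5.1484 = 0.0896 × 0.6404 × 5.1484 = 0.2954.
τ(462 nm) = 0.0896 × (560/462)⁴ × 5.1484 = 0.0896 × 2.1587 × 5.1484 = 0.9958.
T(626)/T(462) = exp(τ_B − τ_A) = exp(0.7004) = 2.0145.

2.01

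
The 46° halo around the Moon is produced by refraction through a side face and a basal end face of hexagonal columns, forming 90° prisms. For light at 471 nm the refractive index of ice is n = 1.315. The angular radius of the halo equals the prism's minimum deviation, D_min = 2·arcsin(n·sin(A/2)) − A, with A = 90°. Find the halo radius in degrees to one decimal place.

46.8°

n·sin(A/2) = 1.315 × sin 45° = 1.315 × 0.7071 = 0.9298.
D_min = 2·arcsin(0.9298) − 90° = 2 × 68.411° − 90° = 46.821°.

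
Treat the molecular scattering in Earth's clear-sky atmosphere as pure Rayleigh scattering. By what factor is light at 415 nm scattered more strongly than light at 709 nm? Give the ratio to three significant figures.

Rayleigh scattering ∝ λ⁻⁴, so the ratio of coefficients is the inverse fourth power of the wavelength ratio.
σ(415)/σ(709) = (709/415)⁴ = (1.7084)⁴ = 8.519.

8.52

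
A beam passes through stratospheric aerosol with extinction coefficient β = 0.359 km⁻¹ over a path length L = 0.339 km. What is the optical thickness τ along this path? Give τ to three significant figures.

τ = β·L = 0.359 × 0.339 = 0.1217.

0.122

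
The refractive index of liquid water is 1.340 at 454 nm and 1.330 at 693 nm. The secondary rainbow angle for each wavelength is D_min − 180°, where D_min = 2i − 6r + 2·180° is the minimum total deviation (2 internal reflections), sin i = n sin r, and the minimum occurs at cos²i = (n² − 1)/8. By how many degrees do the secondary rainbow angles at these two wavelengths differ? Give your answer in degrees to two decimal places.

At 454 nm (n = 1.340): cos²i = 0.09945 → i = 71.618°, r = 45.088°, D_min = 232.709°, rainbow angle = 52.709°.
At 693 nm (n = 1.330): cos²i = 0.09611 → i = 71.940°, r = 45.630°, D_min = 230.101°, rainbow angle = 50.101°.
Angular width = |52.709° − 50.101°| = 2.608°.

2.61°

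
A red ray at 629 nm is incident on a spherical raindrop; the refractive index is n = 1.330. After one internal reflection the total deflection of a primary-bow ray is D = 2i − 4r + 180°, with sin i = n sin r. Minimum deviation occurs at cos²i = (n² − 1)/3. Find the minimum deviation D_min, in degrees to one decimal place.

137.5°

cos²i = (1.76890 − 1)/3 = 0.25630; i = arccos(0.50626) = 59.585°.
sin r = sin 59.585°/1.330 = 0.64841; r = 40.422°.
D_min = 2·59.585° − 4·40.422° + 180° = 137.484°.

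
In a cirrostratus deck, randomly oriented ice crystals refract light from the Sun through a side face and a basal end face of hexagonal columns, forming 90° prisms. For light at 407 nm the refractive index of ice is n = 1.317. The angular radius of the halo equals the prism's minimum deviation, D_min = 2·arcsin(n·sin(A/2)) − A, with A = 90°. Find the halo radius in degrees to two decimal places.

n·sin(A/2) = 1.317 × sin 45° = 1.317 × 0.7071 = 0.9313.
D_min = 2·arcsin(0.9313) − 90° = 2 × 68.632° − 90° = 47.264°.

47.26°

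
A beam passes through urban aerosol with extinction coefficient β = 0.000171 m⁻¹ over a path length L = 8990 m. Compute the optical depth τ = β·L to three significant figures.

1.54

τ = β·L = 0.000171 × 8990 = 1.5373.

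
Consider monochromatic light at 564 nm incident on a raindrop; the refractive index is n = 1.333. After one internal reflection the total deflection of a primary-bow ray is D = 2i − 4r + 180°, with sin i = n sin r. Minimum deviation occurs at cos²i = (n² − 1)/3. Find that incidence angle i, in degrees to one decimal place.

cos²i = (1.333² − 1)/3 = (1.77689 − 1)/3 = 0.25896.
cos i = 0.50888, so i = 59.410°.

59.4°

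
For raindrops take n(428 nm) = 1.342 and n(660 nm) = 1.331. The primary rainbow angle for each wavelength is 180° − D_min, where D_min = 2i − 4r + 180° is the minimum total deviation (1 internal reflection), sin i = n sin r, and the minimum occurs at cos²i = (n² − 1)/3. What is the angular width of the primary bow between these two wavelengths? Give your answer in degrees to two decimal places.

1.58°

At 428 nm (n = 1.342): cos²i = 0.26699 → i = 58.888°, r = 39.641°, D_min = 139.213°, rainbow angle = 40.787°.
At 660 nm (n = 1.331): cos²i = 0.25719 → i = 59.527°, r = 40.356°, D_min = 137.630°, rainbow angle = 42.370°.
Angular width = |40.787° − 42.370°| = 1.583°.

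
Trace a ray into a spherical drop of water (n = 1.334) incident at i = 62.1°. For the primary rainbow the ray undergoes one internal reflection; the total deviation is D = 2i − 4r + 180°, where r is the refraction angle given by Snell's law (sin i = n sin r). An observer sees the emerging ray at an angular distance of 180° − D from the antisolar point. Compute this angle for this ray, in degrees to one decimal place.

sin r = sin 62.1° / 1.334 = 0.8838/1.334 = 0.6625; r = 41.49°.
D = 2·62.1° − 4·41.49° + 180° = 124.20° − 165.96° + 180° = 138.24°.
Angle from antisolar point = 180° − D = 41.76°.

41.8°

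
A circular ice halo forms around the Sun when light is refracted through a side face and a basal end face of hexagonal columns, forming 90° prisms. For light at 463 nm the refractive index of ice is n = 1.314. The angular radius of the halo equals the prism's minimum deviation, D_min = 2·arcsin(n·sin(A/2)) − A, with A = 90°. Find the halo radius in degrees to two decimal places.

n·sin(A/2) = 1.314 × sin 45° = 1.314 × 0.7071 = 0.9291.
D_min = 2·arcsin(0.9291) − 90° = 2 × 68.301° − 90° = 46.602°.

46.60°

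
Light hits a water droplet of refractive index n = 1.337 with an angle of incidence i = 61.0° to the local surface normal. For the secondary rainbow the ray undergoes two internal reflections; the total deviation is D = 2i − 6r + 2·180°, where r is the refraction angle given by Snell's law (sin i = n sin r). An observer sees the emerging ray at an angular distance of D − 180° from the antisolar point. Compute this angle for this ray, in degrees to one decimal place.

sin r = sin 61.0° / 1.337 = 0.8746/1.337 = 0.6542; r = 40.86°.
D = 2·61.0° − 6·40.86° + 2·180° = 122.00° − 245.14° + 360° = 236.86°.
Angle from antisolar point = D − 180° = 56.86°.

56.9°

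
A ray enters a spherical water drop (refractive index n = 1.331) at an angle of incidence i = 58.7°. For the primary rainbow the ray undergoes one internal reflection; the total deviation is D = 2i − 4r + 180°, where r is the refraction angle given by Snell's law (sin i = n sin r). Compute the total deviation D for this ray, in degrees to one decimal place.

sin r = sin 58.7° / 1.331 = 0.8545/1.331 = 0.6420; r = 39.94°.
D = 2·58.7° − 4·39.94° + 180° = 117.40° − 159.75° + 180° = 137.65°.

137.6°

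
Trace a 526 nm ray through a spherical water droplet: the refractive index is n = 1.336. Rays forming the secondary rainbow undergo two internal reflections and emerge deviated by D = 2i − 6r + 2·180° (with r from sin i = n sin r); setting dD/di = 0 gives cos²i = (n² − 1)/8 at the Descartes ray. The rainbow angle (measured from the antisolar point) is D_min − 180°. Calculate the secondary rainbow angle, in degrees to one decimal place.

cos²i = (1.78490 − 1)/8 = 0.09811; i = arccos(0.31323) = 71.746°.
sin r = sin 71.746°/1.336 = 0.71084; r = 45.303°.
D_min = 2·71.746° − 6·45.303° + 360° = 231.674°.
Rainbow angle = D_min − 180° = 51.674°.

51.7°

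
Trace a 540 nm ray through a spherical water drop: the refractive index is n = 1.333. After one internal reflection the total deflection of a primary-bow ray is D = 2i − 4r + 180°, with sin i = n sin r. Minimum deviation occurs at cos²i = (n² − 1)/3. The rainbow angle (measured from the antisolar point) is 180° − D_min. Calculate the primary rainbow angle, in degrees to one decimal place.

cos²i = (1.77689 − 1)/3 = 0.25896; i = arccos(0.50888) = 59.410°.
sin r = sin 59.410°/1.333 = 0.64579; r = 40.225°.
D_min = 2·59.410° − 4·40.225° + 180° = 137.922°.
Rainbow angle = 180° − D_min = 42.078°.

42.1°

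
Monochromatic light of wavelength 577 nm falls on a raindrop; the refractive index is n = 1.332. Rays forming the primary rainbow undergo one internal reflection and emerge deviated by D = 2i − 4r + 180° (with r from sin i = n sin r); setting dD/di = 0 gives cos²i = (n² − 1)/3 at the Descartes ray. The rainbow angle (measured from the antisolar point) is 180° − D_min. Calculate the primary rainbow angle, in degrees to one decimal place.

cos²i = (1.77422 − 1)/3 = 0.25807; i = arccos(0.50801) = 59.469°.
sin r = sin 59.469°/1.332 = 0.64666; r = 40.290°.
D_min = 2·59.469° − 4·40.290° + 180° = 137.776°.
Rainbow angle = 180° − D_min = 42.224°.

42.2°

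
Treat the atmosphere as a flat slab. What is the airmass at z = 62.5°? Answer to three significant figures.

X = sec z = 1/cos 62.5° = 1/0.4617 = 2.1657.

2.17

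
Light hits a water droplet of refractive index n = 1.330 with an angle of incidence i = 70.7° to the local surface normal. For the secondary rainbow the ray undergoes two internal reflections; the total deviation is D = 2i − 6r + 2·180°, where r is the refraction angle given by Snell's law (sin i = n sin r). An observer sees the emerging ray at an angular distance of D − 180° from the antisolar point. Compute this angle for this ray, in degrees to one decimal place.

50.2°

sin r = sin 70.7° / 1.330 = 0.9438/1.330 = 0.7096; r = 45.20°.
D = 2·70.7° − 6·45.20° + 2·180° = 141.40° − 271.23° + 360° = 230.17°.
Angle from antisolar point = D − 180° = 50.17°.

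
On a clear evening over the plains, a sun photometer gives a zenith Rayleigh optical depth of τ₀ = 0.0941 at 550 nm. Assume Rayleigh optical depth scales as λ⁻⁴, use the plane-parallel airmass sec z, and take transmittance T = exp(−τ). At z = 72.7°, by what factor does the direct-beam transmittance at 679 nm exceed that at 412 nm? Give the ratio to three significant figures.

2.38

Airmass: sec 72.7° = 3.3628.
τ(679 nm) = 0.0941 × (550/679)⁴ × 3.3628 = 0.0941 × 0.4305 × 3.3628 = 0.1362.
τ(412 nm) = 0.0941 × (550/412)⁴ × 3.3628 = 0.0941 × 3.1759 × 3.3628 = 1.0050.
T(679)/T(412) = exp(τ_B − τ_A) = exp(0.8687) = 2.3839.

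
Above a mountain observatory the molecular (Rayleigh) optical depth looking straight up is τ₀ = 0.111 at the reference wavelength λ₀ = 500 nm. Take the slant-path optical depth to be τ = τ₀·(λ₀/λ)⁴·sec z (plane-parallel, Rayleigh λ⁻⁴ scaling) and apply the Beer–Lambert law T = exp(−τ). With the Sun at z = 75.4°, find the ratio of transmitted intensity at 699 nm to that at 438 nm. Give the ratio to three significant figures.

1.88

Airmass: sec 75.4° = 3.9672.
τ(699 nm) = 0.111 × (500/699)⁴ × 3.9672 = 0.111 × 0.2618 × 3.9672 = 0.1153.
τ(438 nm) = 0.111 × (500/438)⁴ × 3.9672 = 0.111 × 1.6982 × 3.9672 = 0.7478.
T(699)/T(438) = exp(τ_B − τ_A) = exp(0.6325) = 1.8823.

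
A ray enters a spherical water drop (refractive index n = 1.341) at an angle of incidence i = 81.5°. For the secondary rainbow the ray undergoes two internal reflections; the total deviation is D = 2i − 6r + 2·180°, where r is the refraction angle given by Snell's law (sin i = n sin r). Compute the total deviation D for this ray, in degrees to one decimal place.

237.9°

sin r = sin 81.5° / 1.341 = 0.9890/1.341 = 0.7375; r = 47.52°.
D = 2·81.5° − 6·47.52° + 2·180° = 163.00° − 285.12° + 360° = 237.88°.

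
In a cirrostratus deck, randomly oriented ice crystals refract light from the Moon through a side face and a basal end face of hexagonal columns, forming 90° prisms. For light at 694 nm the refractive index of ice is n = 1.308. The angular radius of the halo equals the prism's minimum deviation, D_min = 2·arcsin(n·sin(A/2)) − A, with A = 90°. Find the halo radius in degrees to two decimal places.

45.31°

n·sin(A/2) = 1.308 × sin 45° = 1.308 × 0.7071 = 0.9249.
D_min = 2·arcsin(0.9249) − 90° = 2 × 67.653° − 90° = 45.305°.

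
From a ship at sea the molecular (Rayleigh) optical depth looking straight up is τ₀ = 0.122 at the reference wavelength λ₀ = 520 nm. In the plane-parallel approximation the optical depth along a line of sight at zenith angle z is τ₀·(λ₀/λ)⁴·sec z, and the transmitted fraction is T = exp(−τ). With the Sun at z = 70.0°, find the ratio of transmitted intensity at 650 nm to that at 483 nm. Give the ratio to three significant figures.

Airmass: sec 70.0° = 2.9238.
τ(650 nm) = 0.122 × (520/650)⁴ × 2.9238 = 0.122 × 0.4096 × 2.9238 = 0.1461.
τ(483 nm) = 0.122 × (520/483)⁴ × 2.9238 = 0.122 × 1.3435 × 2.9238 = 0.4792.
T(650)/T(483) = exp(τ_B − τ_A) = exp(0.3331) = 1.3953.

1.40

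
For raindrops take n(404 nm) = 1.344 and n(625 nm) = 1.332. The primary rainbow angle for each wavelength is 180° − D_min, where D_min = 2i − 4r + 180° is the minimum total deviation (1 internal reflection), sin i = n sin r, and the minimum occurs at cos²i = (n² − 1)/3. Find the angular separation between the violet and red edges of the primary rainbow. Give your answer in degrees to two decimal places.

At 404 nm (n = 1.344): cos²i = 0.26878 → i = 58.772°, r = 39.512°, D_min = 139.495°, rainbow angle = 40.505°.
At 625 nm (n = 1.332): cos²i = 0.25807 → i = 59.469°, r = 40.290°, D_min = 137.776°, rainbow angle = 42.224°.
Angular width = |40.505° − 42.224°| = 1.719°.

1.72°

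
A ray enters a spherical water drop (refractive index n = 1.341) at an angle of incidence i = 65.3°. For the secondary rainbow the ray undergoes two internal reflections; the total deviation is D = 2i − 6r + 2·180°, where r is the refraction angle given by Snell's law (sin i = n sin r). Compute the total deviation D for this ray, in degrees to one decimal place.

234.7°

sin r = sin 65.3° / 1.341 = 0.9085/1.341 = 0.6775; r = 42.65°.
D = 2·65.3° − 6·42.65° + 2·180° = 130.60° − 255.88° + 360° = 234.72°.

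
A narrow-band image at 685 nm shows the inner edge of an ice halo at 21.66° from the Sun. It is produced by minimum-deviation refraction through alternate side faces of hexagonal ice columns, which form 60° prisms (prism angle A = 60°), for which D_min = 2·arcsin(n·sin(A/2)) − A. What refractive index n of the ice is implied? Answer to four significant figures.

Rearranging: n = sin((D_min + A)/2) / sin(A/2).
(D_min + A)/2 = (21.66° + 60°)/2 = 40.830°.
n = sin 40.830° / sin 30° = 0.6538 / 0.5000 = 1.3076.

1.308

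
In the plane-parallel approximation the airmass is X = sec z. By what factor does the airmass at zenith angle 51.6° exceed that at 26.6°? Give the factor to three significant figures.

1.44

X(51.6°)/X(26.6°) = sec 51.6° / sec 26.6° = cos 26.6° / cos 51.6° = 0.8942/0.6211 = 1.4395.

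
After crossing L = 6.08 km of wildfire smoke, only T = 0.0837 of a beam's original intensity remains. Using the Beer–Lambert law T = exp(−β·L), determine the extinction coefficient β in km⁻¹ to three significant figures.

Beer–Lambert: T = exp(−βL) ⇒ β = −ln(T)/L = −ln(0.0837)/6.08 = 2.4805/6.08 = 0.408 km⁻¹.

0.408 km⁻¹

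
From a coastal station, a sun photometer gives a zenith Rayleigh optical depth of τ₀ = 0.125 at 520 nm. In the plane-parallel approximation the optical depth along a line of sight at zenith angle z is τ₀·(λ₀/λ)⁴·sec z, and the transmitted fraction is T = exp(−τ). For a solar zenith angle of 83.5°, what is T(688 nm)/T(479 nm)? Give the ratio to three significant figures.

3.23

Airmass: sec 83.5° = 8.8337.
τ(688 nm) = 0.125 × (520/688)⁴ × 8.8337 = 0.125 × 0.3263 × 8.8337 = 0.3603.
τ(479 nm) = 0.125 × (520/479)⁴ × 8.8337 = 0.125 × 1.3889 × 8.8337 = 1.5336.
T(688)/T(479) = exp(τ_B − τ_A) = exp(1.1733) = 3.2326.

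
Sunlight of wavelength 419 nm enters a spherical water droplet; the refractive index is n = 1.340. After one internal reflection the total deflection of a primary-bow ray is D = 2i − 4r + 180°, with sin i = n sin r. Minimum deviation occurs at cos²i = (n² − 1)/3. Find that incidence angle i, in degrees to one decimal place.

cos²i = (1.340² − 1)/3 = (1.79560 − 1)/3 = 0.26520.
cos i = 0.51498, so i = 59.004°.

59.0°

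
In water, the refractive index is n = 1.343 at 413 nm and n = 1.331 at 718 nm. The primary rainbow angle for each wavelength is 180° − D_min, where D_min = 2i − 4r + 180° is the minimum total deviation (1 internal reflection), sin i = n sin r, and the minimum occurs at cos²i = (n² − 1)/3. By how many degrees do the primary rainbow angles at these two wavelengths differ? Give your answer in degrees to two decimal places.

At 413 nm (n = 1.343): cos²i = 0.26788 → i = 58.830°, r = 39.577°, D_min = 139.354°, rainbow angle = 40.646°.
At 718 nm (n = 1.331): cos²i = 0.25719 → i = 59.527°, r = 40.356°, D_min = 137.630°, rainbow angle = 42.370°.
Angular width = |40.646° − 42.370°| = 1.724°.

1.72°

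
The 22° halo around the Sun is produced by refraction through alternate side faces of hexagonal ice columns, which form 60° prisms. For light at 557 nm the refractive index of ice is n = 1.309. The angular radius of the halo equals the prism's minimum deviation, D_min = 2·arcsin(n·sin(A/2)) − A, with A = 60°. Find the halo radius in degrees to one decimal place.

n·sin(A/2) = 1.309 × sin 30° = 1.309 × 0.5000 = 0.6545.
D_min = 2·arcsin(0.6545) − 60° = 2 × 40.882° − 60° = 21.763°.

21.8°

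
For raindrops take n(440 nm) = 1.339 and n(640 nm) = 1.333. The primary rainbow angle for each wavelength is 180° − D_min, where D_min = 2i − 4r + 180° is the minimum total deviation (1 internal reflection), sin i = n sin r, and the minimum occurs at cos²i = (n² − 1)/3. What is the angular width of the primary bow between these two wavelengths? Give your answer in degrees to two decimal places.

At 440 nm (n = 1.339): cos²i = 0.26431 → i = 59.062°, r = 39.834°, D_min = 138.786°, rainbow angle = 41.214°.
At 640 nm (n = 1.333): cos²i = 0.25896 → i = 59.410°, r = 40.225°, D_min = 137.922°, rainbow angle = 42.078°.
Angular width = |41.214° − 42.078°| = 0.865°.

0.86°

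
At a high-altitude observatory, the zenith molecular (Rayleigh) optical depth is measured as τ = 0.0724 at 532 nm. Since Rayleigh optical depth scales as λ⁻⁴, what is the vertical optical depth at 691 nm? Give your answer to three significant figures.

0.0254

τ(691 nm) = τ(532 nm) × (532/691)⁴ = 0.0724 × (0.7699)⁴ = 0.0724 × 0.3513 = 0.0254.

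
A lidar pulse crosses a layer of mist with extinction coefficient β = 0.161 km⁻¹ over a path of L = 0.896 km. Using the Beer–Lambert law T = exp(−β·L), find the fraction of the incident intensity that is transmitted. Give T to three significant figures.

τ = β·L = 0.161 × 0.896 = 0.1443.
T = exp(−0.1443) = 0.8657.

0.866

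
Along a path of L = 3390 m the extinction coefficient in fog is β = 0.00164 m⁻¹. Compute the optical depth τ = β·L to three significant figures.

τ = β·L = 0.00164 × 3390 = 5.5596.

5.56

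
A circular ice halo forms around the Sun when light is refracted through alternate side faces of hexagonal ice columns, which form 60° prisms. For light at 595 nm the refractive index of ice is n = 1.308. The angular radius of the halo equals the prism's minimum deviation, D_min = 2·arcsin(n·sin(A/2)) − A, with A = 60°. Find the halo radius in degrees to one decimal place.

n·sin(A/2) = 1.308 × sin 30° = 1.308 × 0.5000 = 0.6540.
D_min = 2·arcsin(0.6540) − 60° = 2 × 40.844° − 60° = 21.688°.

21.7°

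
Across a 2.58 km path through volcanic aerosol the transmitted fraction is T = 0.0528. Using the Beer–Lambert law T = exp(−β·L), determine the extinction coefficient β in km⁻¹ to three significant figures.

1.14 km⁻¹

Beer–Lambert: T = exp(−βL) ⇒ β = −ln(T)/L = −ln(0.0528)/2.58 = 2.9412/2.58 = 1.14 km⁻¹.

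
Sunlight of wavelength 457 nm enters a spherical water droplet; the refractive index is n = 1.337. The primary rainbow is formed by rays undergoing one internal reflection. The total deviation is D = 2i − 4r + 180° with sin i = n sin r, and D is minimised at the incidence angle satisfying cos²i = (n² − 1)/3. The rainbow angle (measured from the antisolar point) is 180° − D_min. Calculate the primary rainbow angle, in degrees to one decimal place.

41.5°

cos²i = (1.78757 − 1)/3 = 0.26252; i = arccos(0.51237) = 59.178°.
sin r = sin 59.178°/1.337 = 0.64231; r = 39.964°.
D_min = 2·59.178° − 4·39.964° + 180° = 138.500°.
Rainbow angle = 180° − D_min = 41.500°.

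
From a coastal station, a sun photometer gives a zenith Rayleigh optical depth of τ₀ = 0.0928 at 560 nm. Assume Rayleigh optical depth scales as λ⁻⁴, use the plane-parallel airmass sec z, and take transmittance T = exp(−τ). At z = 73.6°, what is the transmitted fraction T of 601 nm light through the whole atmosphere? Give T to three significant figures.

0.781

sec 73.6° = 3.5418.
τ = 0.0928 × (560/601)⁴ × 3.5418 = 0.0928 × 0.7538 × 3.5418 = 0.2478.
T = exp(−0.2478) = 0.7805.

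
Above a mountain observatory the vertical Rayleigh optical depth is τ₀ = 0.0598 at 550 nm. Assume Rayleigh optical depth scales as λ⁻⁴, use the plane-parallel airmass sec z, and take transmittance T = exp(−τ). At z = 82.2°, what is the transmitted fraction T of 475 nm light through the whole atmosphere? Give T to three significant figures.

sec 82.2° = 7.3684.
τ = 0.0598 × (550/475)⁴ × 7.3684 = 0.0598 × 1.7975 × 7.3684 = 0.7920.
T = exp(−0.7920) = 0.4529.

0.453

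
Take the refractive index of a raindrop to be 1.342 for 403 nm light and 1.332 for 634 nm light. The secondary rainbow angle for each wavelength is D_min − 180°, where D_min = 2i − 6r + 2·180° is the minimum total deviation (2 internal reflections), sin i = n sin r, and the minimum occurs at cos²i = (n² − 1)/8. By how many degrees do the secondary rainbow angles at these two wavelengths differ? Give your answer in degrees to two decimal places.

At 403 nm (n = 1.342): cos²i = 0.10012 → i = 71.554°, r = 44.981°, D_min = 233.222°, rainbow angle = 53.222°.
At 634 nm (n = 1.332): cos²i = 0.09678 → i = 71.875°, r = 45.520°, D_min = 230.628°, rainbow angle = 50.628°.
Angular width = |53.222° − 50.628°| = 2.594°.

2.59°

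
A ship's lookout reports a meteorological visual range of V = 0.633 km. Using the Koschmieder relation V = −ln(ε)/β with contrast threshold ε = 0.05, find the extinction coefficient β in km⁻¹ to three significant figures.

β = −ln(0.05) / V = 2.996 / 0.633 = 4.7326 km⁻¹.

4.73 km⁻¹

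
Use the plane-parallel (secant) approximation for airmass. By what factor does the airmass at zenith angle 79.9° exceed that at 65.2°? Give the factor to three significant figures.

X(79.9°)/X(65.2°) = sec 79.9° / sec 65.2° = cos 65.2° / cos 79.9° = 0.4195/0.1754 = 2.3919.

2.39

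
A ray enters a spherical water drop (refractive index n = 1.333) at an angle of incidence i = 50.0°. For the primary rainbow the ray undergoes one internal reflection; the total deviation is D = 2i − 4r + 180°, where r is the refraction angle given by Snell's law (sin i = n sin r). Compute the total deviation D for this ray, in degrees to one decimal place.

139.7°

sin r = sin 50.0° / 1.333 = 0.7660/1.333 = 0.5747; r = 35.08°.
D = 2·50.0° − 4·35.08° + 180° = 100.00° − 140.31° + 180° = 139.69°.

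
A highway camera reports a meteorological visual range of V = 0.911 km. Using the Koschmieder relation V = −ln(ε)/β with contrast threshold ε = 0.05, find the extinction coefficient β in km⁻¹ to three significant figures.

β = −ln(0.05) / V = 2.996 / 0.911 = 3.2884 km⁻¹.

3.29 km⁻¹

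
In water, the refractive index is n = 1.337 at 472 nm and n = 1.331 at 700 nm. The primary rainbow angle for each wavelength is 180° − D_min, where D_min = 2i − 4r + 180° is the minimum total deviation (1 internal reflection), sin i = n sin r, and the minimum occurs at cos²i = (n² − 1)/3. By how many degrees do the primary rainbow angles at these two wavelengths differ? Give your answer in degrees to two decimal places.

0.87°

At 472 nm (n = 1.337): cos²i = 0.26252 → i = 59.178°, r = 39.964°, D_min = 138.500°, rainbow angle = 41.500°.
At 700 nm (n = 1.331): cos²i = 0.25719 → i = 59.527°, r = 40.356°, D_min = 137.630°, rainbow angle = 42.370°.
Angular width = |41.500° − 42.370°| = 0.870°.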